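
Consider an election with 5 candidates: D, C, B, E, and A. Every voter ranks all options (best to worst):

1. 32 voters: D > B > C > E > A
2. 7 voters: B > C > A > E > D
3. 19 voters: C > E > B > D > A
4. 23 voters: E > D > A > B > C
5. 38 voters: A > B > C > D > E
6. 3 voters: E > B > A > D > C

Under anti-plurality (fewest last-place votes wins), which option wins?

Last-place votes: D 7, C 26, B 0, E 38, A 51.
B is ranked last by the fewest voters, so B wins.

B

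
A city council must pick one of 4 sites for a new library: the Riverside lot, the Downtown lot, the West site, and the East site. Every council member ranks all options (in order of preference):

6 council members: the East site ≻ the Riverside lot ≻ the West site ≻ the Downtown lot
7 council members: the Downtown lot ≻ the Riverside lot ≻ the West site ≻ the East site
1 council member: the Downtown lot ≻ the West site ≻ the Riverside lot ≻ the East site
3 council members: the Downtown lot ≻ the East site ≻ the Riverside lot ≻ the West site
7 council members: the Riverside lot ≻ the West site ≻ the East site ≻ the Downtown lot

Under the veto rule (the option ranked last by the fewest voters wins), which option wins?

the Riverside lot

Last-place votes: the Riverside lot 0, the Downtown lot 13, the West site 3, the East site 8.
the Riverside lot is ranked last by the fewest voters, so the Riverside lot wins.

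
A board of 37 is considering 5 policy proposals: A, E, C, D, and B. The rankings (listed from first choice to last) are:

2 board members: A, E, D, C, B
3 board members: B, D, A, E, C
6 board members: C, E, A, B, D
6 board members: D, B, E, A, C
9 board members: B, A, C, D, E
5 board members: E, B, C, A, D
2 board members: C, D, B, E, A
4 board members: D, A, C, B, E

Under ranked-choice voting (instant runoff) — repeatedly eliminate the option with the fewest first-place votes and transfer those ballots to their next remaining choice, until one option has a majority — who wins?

Round 1: A 2, E 5, C 8, D 10, B 12. Eliminate A.
Round 2: E 7, C 8, D 10, B 12. Eliminate E.
Round 3: C 8, D 12, B 17. Eliminate C.
Round 4: D 14, B 23. B has a majority.

B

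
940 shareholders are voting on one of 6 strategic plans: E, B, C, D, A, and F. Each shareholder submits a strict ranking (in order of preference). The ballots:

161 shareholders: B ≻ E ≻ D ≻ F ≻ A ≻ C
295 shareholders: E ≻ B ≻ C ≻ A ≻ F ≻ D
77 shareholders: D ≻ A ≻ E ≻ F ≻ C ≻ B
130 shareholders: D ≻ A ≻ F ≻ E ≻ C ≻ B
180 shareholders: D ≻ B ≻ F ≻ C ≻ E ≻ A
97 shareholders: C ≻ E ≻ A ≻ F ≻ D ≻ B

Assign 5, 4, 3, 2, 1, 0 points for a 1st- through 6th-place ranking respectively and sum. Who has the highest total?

E

E: 161·4 + 295·5 + 77·3 + 130·2 + 180·1 + 97·4 = 3178
B: 161·5 + 295·4 + 77·0 + 130·0 + 180·4 + 97·0 = 2705
C: 161·0 + 295·3 + 77·1 + 130·1 + 180·2 + 97·5 = 1937
D: 161·3 + 295·0 + 77·5 + 130·5 + 180·5 + 97·1 = 2515
A: 161·1 + 295·2 + 77·4 + 130·4 + 180·0 + 97·3 = 1870
F: 161·2 + 295·1 + 77·2 + 130·3 + 180·3 + 97·2 = 1895
E has the highest Borda score (3178).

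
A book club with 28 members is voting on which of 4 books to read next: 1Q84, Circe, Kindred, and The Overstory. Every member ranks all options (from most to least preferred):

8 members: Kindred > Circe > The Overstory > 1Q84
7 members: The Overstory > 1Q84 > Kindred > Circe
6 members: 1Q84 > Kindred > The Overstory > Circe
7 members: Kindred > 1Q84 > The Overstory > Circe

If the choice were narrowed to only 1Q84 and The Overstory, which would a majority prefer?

The Overstory

Voters preferring 1Q84 to The Overstory: 13; preferring The Overstory to 1Q84: 15.
The Overstory wins the head-to-head.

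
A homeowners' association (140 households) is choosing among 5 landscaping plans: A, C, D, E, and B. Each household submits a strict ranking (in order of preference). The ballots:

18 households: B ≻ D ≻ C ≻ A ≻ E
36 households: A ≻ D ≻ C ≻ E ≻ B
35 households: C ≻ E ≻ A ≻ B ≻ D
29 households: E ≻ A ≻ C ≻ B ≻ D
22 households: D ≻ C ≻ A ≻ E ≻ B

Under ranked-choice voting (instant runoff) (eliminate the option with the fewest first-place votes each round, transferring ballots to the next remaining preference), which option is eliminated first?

B

Round 1: A 36, C 35, D 22, E 29, B 18. Eliminate B.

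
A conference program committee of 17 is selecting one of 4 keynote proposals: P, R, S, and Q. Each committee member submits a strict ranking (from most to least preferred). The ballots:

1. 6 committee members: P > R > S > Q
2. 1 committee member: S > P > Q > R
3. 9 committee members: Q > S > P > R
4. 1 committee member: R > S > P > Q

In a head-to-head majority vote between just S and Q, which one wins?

Voters preferring S to Q: 8; preferring Q to S: 9.
Q wins the head-to-head.

Q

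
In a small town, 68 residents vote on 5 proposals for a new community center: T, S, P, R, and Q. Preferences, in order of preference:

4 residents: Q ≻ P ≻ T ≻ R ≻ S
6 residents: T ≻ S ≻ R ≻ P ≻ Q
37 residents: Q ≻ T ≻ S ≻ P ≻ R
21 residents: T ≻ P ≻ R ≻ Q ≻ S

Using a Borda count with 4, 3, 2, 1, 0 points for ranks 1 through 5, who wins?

T: 4·2 + 6·4 + 37·3 + 21·4 = 227
S: 4·0 + 6·3 + 37·2 + 21·0 = 92
P: 4·3 + 6·1 + 37·1 + 21·3 = 118
R: 4·1 + 6·2 + 37·0 + 21·2 = 58
Q: 4·4 + 6·0 + 37·4 + 21·1 = 185
T has the highest Borda score (227).

T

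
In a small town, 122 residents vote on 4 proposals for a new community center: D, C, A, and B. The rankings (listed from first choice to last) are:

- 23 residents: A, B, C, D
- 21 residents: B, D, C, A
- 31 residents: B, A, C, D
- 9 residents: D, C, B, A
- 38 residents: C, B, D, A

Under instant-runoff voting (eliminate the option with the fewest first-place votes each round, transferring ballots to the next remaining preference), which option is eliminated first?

D

Round 1: D 9, C 38, A 23, B 52. Eliminate D.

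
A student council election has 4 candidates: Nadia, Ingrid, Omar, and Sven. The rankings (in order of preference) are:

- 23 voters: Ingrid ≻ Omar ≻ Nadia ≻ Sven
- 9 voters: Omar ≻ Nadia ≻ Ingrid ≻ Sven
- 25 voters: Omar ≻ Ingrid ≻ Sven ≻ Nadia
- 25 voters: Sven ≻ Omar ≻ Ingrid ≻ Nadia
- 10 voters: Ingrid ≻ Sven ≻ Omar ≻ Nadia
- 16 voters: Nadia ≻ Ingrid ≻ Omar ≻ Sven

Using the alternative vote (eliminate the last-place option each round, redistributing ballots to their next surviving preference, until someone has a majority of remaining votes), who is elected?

Omar

Round 1: Nadia 16, Ingrid 33, Omar 34, Sven 25. Eliminate Nadia.
Round 2: Ingrid 49, Omar 34, Sven 25. Eliminate Sven.
Round 3: Ingrid 49, Omar 59. Omar has a majority.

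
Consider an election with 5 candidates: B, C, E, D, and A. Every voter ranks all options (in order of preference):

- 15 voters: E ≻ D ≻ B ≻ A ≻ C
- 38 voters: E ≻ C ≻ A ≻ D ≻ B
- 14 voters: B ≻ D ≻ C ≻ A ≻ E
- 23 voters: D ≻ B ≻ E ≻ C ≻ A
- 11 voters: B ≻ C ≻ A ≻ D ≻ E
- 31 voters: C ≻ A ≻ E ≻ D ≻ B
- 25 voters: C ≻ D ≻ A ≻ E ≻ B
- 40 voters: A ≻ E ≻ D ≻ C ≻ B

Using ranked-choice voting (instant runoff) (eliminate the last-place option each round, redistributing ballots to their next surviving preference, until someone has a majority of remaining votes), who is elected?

Round 1: B 25, C 56, E 53, D 23, A 40. Eliminate D.
Round 2: B 48, C 56, E 53, A 40. Eliminate A.
Round 3: B 48, C 56, E 93. Eliminate B.
Round 4: C 81, E 116. E has a majority.

E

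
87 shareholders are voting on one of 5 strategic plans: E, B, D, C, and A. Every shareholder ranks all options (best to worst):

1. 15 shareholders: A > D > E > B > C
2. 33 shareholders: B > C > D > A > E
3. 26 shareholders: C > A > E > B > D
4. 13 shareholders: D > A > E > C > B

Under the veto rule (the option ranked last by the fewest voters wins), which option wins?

Last-place votes: E 33, B 13, D 26, C 15, A 0.
A is ranked last by the fewest voters, so A wins.

A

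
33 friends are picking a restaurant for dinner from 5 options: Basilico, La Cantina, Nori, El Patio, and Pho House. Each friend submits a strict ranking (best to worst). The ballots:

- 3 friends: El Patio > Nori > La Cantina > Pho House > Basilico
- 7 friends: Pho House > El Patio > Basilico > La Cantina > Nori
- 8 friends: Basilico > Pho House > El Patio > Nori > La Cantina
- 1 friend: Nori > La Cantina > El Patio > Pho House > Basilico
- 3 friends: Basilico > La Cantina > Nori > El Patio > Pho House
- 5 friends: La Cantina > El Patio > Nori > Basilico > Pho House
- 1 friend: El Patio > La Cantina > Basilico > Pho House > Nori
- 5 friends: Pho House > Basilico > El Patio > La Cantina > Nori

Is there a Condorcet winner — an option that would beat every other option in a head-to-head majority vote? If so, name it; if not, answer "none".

Checking pairwise contests:
El Patio beats Basilico 17–16.
Basilico beats La Cantina 23–10.
Basilico beats Nori 24–9.
Pho House beats El Patio 20–13.
Basilico beats Pho House 17–16.
Every option loses at least one head-to-head, so there is no Condorcet winner.

none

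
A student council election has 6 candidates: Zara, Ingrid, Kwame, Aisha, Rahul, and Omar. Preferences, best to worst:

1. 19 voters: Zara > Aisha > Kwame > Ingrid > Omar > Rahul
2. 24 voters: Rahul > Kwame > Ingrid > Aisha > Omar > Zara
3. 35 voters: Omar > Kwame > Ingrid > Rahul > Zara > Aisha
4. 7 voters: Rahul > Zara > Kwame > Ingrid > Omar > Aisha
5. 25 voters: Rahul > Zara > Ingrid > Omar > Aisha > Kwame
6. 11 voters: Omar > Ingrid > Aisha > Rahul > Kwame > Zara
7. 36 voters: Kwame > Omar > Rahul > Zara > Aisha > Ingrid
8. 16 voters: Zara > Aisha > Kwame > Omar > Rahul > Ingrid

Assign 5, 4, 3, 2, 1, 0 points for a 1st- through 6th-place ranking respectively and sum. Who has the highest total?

Zara: 19·5 + 24·0 + 35·1 + 7·4 + 25·4 + 11·0 + 36·2 + 16·5 = 410
Ingrid: 19·2 + 24·3 + 35·3 + 7·2 + 25·3 + 11·4 + 36·0 + 16·0 = 348
Kwame: 19·3 + 24·4 + 35·4 + 7·3 + 25·0 + 11·1 + 36·5 + 16·3 = 553
Aisha: 19·4 + 24·2 + 35·0 + 7·0 + 25·1 + 11·3 + 36·1 + 16·4 = 282
Rahul: 19·0 + 24·5 + 35·2 + 7·5 + 25·5 + 11·2 + 36·3 + 16·1 = 496
Omar: 19·1 + 24·1 + 35·5 + 7·1 + 25·2 + 11·5 + 36·4 + 16·2 = 506
Kwame has the highest Borda score (553).

Kwame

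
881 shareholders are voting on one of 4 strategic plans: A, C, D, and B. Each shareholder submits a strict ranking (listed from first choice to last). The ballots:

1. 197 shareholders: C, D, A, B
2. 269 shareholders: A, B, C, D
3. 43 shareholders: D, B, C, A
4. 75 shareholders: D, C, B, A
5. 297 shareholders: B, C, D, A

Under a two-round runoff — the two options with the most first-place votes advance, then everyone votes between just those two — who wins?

Round 1 first-place votes: A 269, C 197, D 118, B 297.
B and A advance.
Runoff: B is preferred to A by 415 voters; A by 466.
A wins the runoff.

A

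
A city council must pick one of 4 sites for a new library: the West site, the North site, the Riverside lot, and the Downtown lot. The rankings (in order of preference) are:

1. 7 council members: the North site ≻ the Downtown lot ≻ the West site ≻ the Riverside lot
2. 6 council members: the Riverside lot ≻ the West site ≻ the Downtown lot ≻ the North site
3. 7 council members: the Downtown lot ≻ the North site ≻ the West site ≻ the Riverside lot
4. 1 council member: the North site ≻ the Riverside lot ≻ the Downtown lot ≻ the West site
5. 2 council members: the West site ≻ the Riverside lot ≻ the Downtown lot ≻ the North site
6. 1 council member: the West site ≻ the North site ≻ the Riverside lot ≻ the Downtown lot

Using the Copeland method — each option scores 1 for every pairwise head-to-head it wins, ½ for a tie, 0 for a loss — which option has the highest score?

the Downtown lot

the West site: beats the Riverside lot; loses to the North site and the Downtown lot → score 1.
the North site: beats the West site and the Riverside lot; loses to the Downtown lot → score 2.
the Riverside lot: loses to the West site, the North site, and the Downtown lot → score 0.
the Downtown lot: beats the West site, the North site, and the Riverside lot → score 3.
the Downtown lot has the best pairwise record.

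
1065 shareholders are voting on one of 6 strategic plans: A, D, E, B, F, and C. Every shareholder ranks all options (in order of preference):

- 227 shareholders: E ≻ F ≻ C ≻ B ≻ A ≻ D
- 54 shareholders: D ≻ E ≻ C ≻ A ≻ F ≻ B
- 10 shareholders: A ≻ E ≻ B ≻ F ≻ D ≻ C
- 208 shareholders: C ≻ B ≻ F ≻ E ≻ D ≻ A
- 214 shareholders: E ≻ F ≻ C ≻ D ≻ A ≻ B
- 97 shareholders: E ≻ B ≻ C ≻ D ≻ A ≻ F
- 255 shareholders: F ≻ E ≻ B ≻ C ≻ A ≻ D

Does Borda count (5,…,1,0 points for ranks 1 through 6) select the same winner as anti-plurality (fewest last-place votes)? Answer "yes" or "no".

yes

Borda — scores: A 951, D 1110, E 4382, B 2469, F 3737, C 3326. Winner: E.
Anti-plurality — last-place votes: A 208, D 482, E 0, B 268, F 97, C 10. Winner: E.
The two methods agree.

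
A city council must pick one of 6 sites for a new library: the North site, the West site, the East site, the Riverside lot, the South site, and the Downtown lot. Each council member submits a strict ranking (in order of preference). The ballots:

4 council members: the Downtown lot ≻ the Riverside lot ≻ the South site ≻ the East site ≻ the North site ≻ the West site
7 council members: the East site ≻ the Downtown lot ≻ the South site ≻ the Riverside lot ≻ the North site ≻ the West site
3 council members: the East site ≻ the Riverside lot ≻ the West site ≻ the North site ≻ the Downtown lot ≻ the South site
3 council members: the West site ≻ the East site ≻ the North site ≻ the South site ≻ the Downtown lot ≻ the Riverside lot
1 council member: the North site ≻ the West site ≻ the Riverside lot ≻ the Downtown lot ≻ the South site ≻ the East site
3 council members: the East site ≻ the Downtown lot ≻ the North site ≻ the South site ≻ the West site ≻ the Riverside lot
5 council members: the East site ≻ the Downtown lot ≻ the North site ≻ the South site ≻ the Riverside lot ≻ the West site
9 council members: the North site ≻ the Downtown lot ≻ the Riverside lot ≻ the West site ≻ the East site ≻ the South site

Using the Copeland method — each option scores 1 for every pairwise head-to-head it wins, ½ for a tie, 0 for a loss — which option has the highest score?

the East site

the North site: beats the West site, the Riverside lot, and the South site; loses to the East site and the Downtown lot → score 3.
the West site: loses to the North site, the East site, the Riverside lot, the South site, and the Downtown lot → score 0.
the East site: beats the North site, the West site, the Riverside lot, the South site, and the Downtown lot → score 5.
the Riverside lot: beats the West site; loses to the North site, the East site, the South site, and the Downtown lot → score 1.
the South site: beats the West site and the Riverside lot; loses to the North site, the East site, and the Downtown lot → score 2.
the Downtown lot: beats the North site, the West site, the Riverside lot, and the South site; loses to the East site → score 4.
the East site has the best pairwise record.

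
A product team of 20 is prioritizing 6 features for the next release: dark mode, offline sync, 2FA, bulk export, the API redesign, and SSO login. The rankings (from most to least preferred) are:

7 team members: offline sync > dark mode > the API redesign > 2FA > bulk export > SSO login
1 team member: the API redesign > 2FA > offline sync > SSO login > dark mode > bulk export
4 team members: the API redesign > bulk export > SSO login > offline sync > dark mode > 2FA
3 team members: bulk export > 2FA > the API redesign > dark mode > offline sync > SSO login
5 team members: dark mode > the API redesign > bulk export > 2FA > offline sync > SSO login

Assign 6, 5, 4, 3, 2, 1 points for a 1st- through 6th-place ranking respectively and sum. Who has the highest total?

dark mode: 7·5 + 1·2 + 4·2 + 3·3 + 5·6 = 84
offline sync: 7·6 + 1·4 + 4·3 + 3·2 + 5·2 = 74
2FA: 7·3 + 1·5 + 4·1 + 3·5 + 5·3 = 60
bulk export: 7·2 + 1·1 + 4·5 + 3·6 + 5·4 = 73
the API redesign: 7·4 + 1·6 + 4·6 + 3·4 + 5·5 = 95
SSO login: 7·1 + 1·3 + 4·4 + 3·1 + 5·1 = 34
the API redesign has the highest Borda score (95).

the API redesign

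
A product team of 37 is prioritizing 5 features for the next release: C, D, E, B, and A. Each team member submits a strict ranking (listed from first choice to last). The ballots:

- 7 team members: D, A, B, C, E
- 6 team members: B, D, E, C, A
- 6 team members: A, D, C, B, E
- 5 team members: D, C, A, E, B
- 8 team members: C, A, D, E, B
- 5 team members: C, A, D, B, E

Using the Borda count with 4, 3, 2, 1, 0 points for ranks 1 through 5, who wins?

D

C: 7·1 + 6·1 + 6·2 + 5·3 + 8·4 + 5·4 = 92
D: 7·4 + 6·3 + 6·3 + 5·4 + 8·2 + 5·2 = 110
E: 7·0 + 6·2 + 6·0 + 5·1 + 8·1 + 5·0 = 25
B: 7·2 + 6·4 + 6·1 + 5·0 + 8·0 + 5·1 = 49
A: 7·3 + 6·0 + 6·4 + 5·2 + 8·3 + 5·3 = 94
D has the highest Borda score (110).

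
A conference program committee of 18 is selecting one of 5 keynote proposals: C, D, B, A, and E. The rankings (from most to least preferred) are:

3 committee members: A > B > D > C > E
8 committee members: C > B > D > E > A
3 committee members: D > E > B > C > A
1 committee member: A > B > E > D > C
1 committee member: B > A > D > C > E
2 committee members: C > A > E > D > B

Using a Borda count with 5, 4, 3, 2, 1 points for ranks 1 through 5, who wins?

C

C: 3·2 + 8·5 + 3·2 + 1·1 + 1·2 + 2·5 = 65
D: 3·3 + 8·3 + 3·5 + 1·2 + 1·3 + 2·2 = 57
B: 3·4 + 8·4 + 3·3 + 1·4 + 1·5 + 2·1 = 64
A: 3·5 + 8·1 + 3·1 + 1·5 + 1·4 + 2·4 = 43
E: 3·1 + 8·2 + 3·4 + 1·3 + 1·1 + 2·3 = 41
C has the highest Borda score (65).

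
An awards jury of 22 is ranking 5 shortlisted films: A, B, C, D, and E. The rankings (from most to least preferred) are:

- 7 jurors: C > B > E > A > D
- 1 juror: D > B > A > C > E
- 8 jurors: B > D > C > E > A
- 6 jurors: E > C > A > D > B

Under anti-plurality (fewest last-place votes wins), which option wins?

Last-place votes: A 8, B 6, C 0, D 7, E 1.
C is ranked last by the fewest voters, so C wins.

C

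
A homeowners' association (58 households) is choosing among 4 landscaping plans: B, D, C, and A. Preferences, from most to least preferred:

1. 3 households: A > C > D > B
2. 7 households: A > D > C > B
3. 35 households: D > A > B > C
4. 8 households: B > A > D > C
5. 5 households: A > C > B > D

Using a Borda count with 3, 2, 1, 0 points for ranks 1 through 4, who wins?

B: 3·0 + 7·0 + 35·1 + 8·3 + 5·1 = 64
D: 3·1 + 7·2 + 35·3 + 8·1 + 5·0 = 130
C: 3·2 + 7·1 + 35·0 + 8·0 + 5·2 = 23
A: 3·3 + 7·3 + 35·2 + 8·2 + 5·3 = 131
A has the highest Borda score (131).

A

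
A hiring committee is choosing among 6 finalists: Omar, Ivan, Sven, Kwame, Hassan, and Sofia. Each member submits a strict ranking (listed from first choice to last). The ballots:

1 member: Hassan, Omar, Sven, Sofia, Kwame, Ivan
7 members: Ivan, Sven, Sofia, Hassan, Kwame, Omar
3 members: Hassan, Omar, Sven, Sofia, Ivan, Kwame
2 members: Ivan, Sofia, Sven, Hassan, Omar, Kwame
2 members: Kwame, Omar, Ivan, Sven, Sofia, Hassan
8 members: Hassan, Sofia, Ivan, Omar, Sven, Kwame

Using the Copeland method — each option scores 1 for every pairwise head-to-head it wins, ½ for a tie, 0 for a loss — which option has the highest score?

Hassan

Omar: beats Sven and Kwame; loses to Ivan, Hassan, and Sofia → score 2.
Ivan: beats Omar, Sven, and Kwame; loses to Hassan and Sofia → score 3.
Sven: beats Kwame and Sofia; loses to Omar, Ivan, and Hassan → score 2.
Kwame: loses to Omar, Ivan, Sven, Hassan, and Sofia → score 0.
Hassan: beats Omar, Ivan, Sven, Kwame, and Sofia → score 5.
Sofia: beats Omar, Ivan, and Kwame; loses to Sven and Hassan → score 3.
Hassan has the best pairwise record.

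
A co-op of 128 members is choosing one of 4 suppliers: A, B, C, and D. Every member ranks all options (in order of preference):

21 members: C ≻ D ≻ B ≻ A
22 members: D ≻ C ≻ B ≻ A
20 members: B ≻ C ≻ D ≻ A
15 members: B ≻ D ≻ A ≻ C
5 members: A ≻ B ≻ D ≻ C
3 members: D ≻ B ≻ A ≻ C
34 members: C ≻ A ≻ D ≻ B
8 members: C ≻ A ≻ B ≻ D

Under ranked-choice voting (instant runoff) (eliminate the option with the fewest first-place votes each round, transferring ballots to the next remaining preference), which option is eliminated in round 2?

Round 1: A 5, B 35, C 63, D 25. Eliminate A.
Round 2: B 40, C 63, D 25. Eliminate D.

D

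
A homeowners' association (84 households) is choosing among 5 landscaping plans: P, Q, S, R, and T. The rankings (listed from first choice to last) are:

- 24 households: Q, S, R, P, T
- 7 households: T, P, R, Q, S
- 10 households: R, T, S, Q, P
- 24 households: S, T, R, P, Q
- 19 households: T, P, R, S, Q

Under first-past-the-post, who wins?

First-place votes: P 0, Q 24, S 24, R 10, T 26.
T has the most first-place votes.

T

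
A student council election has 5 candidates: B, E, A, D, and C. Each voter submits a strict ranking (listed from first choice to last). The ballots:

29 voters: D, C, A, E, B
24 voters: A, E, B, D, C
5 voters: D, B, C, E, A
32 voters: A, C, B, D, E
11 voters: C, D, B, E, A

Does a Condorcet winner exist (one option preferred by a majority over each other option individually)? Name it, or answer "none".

A vs B: 85–16 for A.
A vs E: 85–16 for A.
A vs D: 56–45 for A.
A vs C: 56–45 for A.
A beats every other option head-to-head.

A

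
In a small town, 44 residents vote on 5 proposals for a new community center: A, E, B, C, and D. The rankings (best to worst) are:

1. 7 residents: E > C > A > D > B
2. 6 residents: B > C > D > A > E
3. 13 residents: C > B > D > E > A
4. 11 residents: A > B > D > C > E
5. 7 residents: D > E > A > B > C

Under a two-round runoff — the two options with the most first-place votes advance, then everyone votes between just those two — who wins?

Round 1 first-place votes: A 11, E 7, B 6, C 13, D 7.
C and A advance.
Runoff: C is preferred to A by 26 voters; A by 18.
C wins the runoff.

C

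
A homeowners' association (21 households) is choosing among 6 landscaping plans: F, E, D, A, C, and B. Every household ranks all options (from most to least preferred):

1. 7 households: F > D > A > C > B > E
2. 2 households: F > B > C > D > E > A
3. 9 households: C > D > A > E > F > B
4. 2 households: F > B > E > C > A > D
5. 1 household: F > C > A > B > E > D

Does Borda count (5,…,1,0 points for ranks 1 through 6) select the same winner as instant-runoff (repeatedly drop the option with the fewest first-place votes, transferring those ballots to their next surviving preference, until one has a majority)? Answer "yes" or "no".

Borda — scores: F 69, E 27, D 68, A 53, C 73, B 25. Winner: C.
Instant-runoff — R1 F 12, E 0, D 0, A 0, C 9, B 0 (F winner). Winner: F.
The two methods disagree.

no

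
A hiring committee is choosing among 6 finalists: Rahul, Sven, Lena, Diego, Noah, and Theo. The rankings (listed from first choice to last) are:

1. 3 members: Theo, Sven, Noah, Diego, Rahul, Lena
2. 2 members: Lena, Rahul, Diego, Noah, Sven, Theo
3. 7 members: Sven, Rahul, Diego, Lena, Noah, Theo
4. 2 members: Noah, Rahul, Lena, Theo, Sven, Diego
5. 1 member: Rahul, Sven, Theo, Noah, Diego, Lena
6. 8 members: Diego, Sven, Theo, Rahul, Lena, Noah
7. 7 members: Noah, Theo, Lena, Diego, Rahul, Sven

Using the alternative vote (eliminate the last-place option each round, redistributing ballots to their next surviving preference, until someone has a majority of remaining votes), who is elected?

Round 1: Rahul 1, Sven 7, Lena 2, Diego 8, Noah 9, Theo 3. Eliminate Rahul.
Round 2: Sven 8, Lena 2, Diego 8, Noah 9, Theo 3. Eliminate Lena.
Round 3: Sven 8, Diego 10, Noah 9, Theo 3. Eliminate Theo.
Round 4: Sven 11, Diego 10, Noah 9. Eliminate Noah.
Round 5: Sven 13, Diego 17. Diego has a majority.

Diego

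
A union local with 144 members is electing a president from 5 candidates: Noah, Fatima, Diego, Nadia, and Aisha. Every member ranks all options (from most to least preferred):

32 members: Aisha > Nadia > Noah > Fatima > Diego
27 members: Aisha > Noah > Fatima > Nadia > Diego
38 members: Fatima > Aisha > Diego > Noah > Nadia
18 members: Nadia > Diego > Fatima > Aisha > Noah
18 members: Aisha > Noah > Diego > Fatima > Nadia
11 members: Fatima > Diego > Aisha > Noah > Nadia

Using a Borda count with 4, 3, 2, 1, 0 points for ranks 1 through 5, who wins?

Aisha

Noah: 32·2 + 27·3 + 38·1 + 18·0 + 18·3 + 11·1 = 248
Fatima: 32·1 + 27·2 + 38·4 + 18·2 + 18·1 + 11·4 = 336
Diego: 32·0 + 27·0 + 38·2 + 18·3 + 18·2 + 11·3 = 199
Nadia: 32·3 + 27·1 + 38·0 + 18·4 + 18·0 + 11·0 = 195
Aisha: 32·4 + 27·4 + 38·3 + 18·1 + 18·4 + 11·2 = 462
Aisha has the highest Borda score (462).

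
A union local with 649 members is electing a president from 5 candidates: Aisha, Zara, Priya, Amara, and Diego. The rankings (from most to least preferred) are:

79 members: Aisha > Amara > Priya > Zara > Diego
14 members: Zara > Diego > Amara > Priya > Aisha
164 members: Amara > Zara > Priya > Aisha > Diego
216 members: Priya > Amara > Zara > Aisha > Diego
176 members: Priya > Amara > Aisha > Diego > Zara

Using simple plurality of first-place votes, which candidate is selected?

First-place votes: Aisha 79, Zara 14, Priya 392, Amara 164, Diego 0.
Priya has the most first-place votes.

Priya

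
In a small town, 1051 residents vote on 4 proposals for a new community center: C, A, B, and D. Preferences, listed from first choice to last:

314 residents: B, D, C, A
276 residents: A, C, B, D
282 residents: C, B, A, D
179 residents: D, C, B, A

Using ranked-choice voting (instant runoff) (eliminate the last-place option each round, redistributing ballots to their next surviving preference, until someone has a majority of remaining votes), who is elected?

C

Round 1: C 282, A 276, B 314, D 179. Eliminate D.
Round 2: C 461, A 276, B 314. Eliminate A.
Round 3: C 737, B 314. C has a majority.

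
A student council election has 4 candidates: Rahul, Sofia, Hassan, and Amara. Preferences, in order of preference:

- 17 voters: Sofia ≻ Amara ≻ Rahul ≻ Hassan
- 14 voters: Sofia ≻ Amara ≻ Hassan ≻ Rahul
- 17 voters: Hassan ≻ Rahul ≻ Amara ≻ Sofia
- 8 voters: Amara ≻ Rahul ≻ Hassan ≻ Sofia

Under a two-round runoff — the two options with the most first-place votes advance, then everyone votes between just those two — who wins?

Sofia

Round 1 first-place votes: Rahul 0, Sofia 31, Hassan 17, Amara 8.
Sofia and Hassan advance.
Runoff: Sofia is preferred to Hassan by 31 voters; Hassan by 25.
Sofia wins the runoff.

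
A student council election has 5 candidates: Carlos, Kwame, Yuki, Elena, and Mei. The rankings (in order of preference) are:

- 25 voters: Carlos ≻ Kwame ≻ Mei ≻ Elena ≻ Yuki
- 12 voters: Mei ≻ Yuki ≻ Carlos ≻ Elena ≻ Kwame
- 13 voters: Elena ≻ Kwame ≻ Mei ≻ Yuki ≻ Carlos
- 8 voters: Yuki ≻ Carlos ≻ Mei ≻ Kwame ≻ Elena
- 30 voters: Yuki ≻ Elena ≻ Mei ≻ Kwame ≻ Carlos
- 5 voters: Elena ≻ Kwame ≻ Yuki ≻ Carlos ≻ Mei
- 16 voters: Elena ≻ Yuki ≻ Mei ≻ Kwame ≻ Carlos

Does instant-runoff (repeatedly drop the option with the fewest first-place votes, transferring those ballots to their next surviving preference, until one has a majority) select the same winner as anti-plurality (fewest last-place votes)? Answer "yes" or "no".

Instant-runoff — R1 Carlos 25, Kwame 0, Yuki 38, Elena 34, Mei 12 (Kwame out); R2 Carlos 25, Yuki 38, Elena 34, Mei 12 (Mei out); R3 Carlos 25, Yuki 50, Elena 34 (Carlos out); R4 Yuki 50, Elena 59 (Elena winner). Winner: Elena.
Anti-plurality — last-place votes: Carlos 59, Kwame 12, Yuki 25, Elena 8, Mei 5. Winner: Mei.
The two methods disagree.

no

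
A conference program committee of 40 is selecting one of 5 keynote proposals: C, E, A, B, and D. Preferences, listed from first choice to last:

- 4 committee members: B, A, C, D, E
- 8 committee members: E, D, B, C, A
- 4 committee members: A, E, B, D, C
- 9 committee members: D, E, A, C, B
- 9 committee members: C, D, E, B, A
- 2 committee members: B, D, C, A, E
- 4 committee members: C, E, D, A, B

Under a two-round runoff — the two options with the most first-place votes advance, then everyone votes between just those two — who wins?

Round 1 first-place votes: C 13, E 8, A 4, B 6, D 9.
C and D advance.
Runoff: C is preferred to D by 17 voters; D by 23.
D wins the runoff.

D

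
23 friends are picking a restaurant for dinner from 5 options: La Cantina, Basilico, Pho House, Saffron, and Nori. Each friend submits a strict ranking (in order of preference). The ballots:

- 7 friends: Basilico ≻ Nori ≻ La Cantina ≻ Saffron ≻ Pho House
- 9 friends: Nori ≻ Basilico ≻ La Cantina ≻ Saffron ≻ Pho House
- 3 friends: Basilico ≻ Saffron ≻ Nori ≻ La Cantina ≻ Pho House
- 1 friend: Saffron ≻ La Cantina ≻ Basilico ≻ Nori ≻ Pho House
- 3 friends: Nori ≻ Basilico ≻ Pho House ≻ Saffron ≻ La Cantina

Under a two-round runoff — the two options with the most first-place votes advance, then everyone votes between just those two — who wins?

Round 1 first-place votes: La Cantina 0, Basilico 10, Pho House 0, Saffron 1, Nori 12.
Nori and Basilico advance.
Runoff: Nori is preferred to Basilico by 12 voters; Basilico by 11.
Nori wins the runoff.

Nori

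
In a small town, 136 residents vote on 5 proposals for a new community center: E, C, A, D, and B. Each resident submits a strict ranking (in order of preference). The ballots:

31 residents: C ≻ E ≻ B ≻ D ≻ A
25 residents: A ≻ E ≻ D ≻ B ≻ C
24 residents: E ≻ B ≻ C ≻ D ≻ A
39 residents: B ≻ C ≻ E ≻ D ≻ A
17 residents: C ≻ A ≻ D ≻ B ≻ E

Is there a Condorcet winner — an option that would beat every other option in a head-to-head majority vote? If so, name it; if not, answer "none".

Checking pairwise contests:
C beats E 87–49.
B beats C 88–48.
E beats A 94–42.
E beats D 119–17.
E beats B 80–56.
Every option loses at least one head-to-head, so there is no Condorcet winner.

none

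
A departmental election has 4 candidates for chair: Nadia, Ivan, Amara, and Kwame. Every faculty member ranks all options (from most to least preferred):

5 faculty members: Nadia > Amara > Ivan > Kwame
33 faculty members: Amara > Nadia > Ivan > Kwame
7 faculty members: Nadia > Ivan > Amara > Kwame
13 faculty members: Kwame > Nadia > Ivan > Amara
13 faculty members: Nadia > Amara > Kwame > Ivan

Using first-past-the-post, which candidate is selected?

Amara

First-place votes: Nadia 25, Ivan 0, Amara 33, Kwame 13.
Amara has the most first-place votes.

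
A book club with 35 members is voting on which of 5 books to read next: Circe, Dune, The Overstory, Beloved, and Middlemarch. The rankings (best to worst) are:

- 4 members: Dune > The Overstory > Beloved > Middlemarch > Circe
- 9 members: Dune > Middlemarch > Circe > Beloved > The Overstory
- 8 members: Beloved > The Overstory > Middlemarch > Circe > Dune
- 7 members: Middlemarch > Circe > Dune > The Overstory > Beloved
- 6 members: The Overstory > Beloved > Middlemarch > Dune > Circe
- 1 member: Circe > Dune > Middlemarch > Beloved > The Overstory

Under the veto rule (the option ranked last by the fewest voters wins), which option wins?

Last-place votes: Circe 10, Dune 8, The Overstory 10, Beloved 7, Middlemarch 0.
Middlemarch is ranked last by the fewest voters, so Middlemarch wins.

Middlemarch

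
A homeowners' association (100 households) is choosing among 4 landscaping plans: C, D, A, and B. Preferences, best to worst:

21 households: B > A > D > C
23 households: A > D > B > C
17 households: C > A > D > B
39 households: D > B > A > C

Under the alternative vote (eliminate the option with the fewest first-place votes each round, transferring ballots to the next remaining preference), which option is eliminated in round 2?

B

Round 1: C 17, D 39, A 23, B 21. Eliminate C.
Round 2: D 39, A 40, B 21. Eliminate B.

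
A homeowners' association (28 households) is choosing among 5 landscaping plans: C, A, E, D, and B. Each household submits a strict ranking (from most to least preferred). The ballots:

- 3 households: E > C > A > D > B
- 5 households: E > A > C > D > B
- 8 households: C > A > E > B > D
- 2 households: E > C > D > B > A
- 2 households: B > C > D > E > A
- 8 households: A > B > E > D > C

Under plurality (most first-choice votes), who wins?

First-place votes: C 8, A 8, E 10, D 0, B 2.
E has the most first-place votes.

E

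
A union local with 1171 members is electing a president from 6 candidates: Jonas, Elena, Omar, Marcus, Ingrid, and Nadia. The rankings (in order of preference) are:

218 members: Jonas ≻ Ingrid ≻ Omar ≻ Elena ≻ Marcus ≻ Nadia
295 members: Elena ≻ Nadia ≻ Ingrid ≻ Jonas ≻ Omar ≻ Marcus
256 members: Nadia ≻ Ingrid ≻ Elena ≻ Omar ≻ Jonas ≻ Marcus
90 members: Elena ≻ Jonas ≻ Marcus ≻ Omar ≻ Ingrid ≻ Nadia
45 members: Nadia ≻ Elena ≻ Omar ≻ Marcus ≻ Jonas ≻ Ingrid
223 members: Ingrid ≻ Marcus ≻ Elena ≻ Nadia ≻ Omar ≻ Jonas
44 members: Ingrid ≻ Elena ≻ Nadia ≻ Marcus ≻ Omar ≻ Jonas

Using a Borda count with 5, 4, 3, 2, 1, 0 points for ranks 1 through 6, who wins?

Jonas: 218·5 + 295·2 + 256·1 + 90·4 + 45·1 + 223·0 + 44·0 = 2341
Elena: 218·2 + 295·5 + 256·3 + 90·5 + 45·4 + 223·3 + 44·4 = 4154
Omar: 218·3 + 295·1 + 256·2 + 90·2 + 45·3 + 223·1 + 44·1 = 2043
Marcus: 218·1 + 295·0 + 256·0 + 90·3 + 45·2 + 223·4 + 44·2 = 1558
Ingrid: 218·4 + 295·3 + 256·4 + 90·1 + 45·0 + 223·5 + 44·5 = 4206
Nadia: 218·0 + 295·4 + 256·5 + 90·0 + 45·5 + 223·2 + 44·3 = 3263
Ingrid has the highest Borda score (4206).

Ingrid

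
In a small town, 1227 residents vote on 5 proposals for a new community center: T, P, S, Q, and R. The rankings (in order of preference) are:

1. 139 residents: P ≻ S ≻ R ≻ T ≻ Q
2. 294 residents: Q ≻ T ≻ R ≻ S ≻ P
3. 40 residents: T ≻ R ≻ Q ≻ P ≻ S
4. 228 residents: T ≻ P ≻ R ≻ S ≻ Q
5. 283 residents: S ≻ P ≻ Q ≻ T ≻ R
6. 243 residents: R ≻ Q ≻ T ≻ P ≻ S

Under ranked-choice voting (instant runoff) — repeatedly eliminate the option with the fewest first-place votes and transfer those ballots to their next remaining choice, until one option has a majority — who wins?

Round 1: T 268, P 139, S 283, Q 294, R 243. Eliminate P.
Round 2: T 268, S 422, Q 294, R 243. Eliminate R.
Round 3: T 268, S 422, Q 537. Eliminate T.
Round 4: S 650, Q 577. S has a majority.

S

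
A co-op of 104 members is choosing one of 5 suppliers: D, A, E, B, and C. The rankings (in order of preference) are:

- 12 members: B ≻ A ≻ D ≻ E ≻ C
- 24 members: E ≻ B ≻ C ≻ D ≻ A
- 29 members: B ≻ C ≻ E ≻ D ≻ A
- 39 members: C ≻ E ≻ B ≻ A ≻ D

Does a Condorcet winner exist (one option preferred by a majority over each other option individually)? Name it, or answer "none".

Checking pairwise contests:
E beats D 92–12.
D beats A 53–51.
C beats E 68–36.
E beats B 63–41.
B beats C 65–39.
Every option loses at least one head-to-head, so there is no Condorcet winner.

none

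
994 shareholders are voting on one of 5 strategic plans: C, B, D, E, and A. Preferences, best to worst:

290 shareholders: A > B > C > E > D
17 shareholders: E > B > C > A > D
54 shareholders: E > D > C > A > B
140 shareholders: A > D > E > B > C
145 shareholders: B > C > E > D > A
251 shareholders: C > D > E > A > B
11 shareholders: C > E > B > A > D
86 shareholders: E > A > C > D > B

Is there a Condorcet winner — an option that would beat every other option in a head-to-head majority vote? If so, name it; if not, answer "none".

Checking pairwise contests:
B beats C 592–402.
D beats B 531–463.
C beats D 800–194.
C beats E 697–297.
E beats A 564–430.
Every option loses at least one head-to-head, so there is no Condorcet winner.

none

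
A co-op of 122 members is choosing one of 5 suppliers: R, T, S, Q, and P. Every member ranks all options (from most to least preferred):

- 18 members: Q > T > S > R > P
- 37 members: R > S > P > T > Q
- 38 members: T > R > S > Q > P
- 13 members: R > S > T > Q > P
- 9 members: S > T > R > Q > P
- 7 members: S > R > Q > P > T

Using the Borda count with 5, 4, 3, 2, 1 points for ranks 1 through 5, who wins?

R: 18·2 + 37·5 + 38·4 + 13·5 + 9·3 + 7·4 = 493
T: 18·4 + 37·2 + 38·5 + 13·3 + 9·4 + 7·1 = 418
S: 18·3 + 37·4 + 38·3 + 13·4 + 9·5 + 7·5 = 448
Q: 18·5 + 37·1 + 38·2 + 13·2 + 9·2 + 7·3 = 268
P: 18·1 + 37·3 + 38·1 + 13·1 + 9·1 + 7·2 = 203
R has the highest Borda score (493).

R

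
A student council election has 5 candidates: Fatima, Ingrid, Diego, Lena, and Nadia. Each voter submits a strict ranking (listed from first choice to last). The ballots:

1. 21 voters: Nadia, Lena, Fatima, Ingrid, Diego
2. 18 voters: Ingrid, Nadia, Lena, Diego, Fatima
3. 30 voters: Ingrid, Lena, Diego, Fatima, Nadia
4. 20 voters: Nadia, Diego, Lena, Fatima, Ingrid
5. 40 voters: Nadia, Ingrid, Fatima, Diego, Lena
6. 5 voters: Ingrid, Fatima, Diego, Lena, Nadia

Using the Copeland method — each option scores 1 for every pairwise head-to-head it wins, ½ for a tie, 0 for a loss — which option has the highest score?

Nadia

Fatima: loses to Ingrid, Diego, Lena, and Nadia → score 0.
Ingrid: beats Fatima, Diego, and Lena; loses to Nadia → score 3.
Diego: beats Fatima; loses to Ingrid, Lena, and Nadia → score 1.
Lena: beats Fatima and Diego; loses to Ingrid and Nadia → score 2.
Nadia: beats Fatima, Ingrid, Diego, and Lena → score 4.
Nadia has the best pairwise record.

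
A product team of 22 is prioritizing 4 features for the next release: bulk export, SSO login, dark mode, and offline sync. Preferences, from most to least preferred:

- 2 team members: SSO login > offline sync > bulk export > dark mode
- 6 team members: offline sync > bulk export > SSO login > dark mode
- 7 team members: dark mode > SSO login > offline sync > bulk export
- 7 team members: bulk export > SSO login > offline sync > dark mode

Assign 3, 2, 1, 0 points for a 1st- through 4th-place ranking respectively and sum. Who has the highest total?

bulk export: 2·1 + 6·2 + 7·0 + 7·3 = 35
SSO login: 2·3 + 6·1 + 7·2 + 7·2 = 40
dark mode: 2·0 + 6·0 + 7·3 + 7·0 = 21
offline sync: 2·2 + 6·3 + 7·1 + 7·1 = 36
SSO login has the highest Borda score (40).

SSO login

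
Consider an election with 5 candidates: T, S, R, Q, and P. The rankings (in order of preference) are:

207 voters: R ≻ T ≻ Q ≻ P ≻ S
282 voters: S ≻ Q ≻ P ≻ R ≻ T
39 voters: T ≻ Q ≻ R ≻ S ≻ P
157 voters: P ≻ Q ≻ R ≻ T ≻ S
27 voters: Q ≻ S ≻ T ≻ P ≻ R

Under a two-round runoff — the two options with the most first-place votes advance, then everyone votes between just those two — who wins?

Round 1 first-place votes: T 39, S 282, R 207, Q 27, P 157.
S and R advance.
Runoff: S is preferred to R by 309 voters; R by 403.
R wins the runoff.

R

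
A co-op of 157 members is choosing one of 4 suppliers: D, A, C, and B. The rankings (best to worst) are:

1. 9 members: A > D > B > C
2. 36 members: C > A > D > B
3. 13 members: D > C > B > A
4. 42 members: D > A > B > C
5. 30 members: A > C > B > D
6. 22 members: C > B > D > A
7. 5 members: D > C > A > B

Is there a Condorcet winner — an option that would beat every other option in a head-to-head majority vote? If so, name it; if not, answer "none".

Checking pairwise contests:
C beats D 88–69.
D beats A 82–75.
A beats C 81–76.
D beats B 105–52.
Every option loses at least one head-to-head, so there is no Condorcet winner.

none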